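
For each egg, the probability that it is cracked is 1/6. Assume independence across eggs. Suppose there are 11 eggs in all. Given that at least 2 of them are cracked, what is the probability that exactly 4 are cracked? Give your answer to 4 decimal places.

0.1248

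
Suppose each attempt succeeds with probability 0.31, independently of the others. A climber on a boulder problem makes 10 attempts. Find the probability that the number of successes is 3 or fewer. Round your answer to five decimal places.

0.62276

X ~ Binomial(10, 0.31); P(X ≤ 3) = Σ C(10,k) p^k (1−p)^(10−k) over k:
  k=0: C(10,0)·0.31^0·0.69^10 = 0.0244619
  k=1: C(10,1)·0.31^1·0.69^9 = 0.1099015
  k=2: C(10,2)·0.31^2·0.69^8 = 0.2221921
  k=3: C(10,3)·0.31^3·0.69^7 = 0.2662012
Total = 0.6227567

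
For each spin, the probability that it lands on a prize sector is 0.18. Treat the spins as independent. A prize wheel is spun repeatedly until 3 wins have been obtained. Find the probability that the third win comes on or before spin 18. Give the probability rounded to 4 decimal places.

0.6538

Finishing within 18 spins ⇔ at least 3 successes in the first 18. With X ~ Binomial(18, 0.18), P(Y ≤ 18) = 1 − P(X ≤ 2).
  k=0: C(18,0)·0.18^0·0.82^18 = 0.028096
  k=1: C(18,1)·0.18^1·0.82^17 = 0.111015
  k=2: C(18,2)·0.18^2·0.82^16 = 0.207137
1 − 0.346248 = 0.653752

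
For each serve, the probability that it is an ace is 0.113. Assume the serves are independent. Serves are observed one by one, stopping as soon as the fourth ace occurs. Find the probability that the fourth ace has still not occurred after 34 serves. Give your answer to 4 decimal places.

0.4547

Needing more than 34 serves ⇔ fewer than 4 successes in the first 34. With X ~ Binomial(34, 0.113), P(Y > 34) = P(X ≤ 3).
  k=0: C(34,0)·0.113^0·0.887^34 = 0.016959
  k=1: C(34,1)·0.113^1·0.887^33 = 0.073458
  k=2: C(34,2)·0.113^2·0.887^32 = 0.154410
  k=3: C(34,3)·0.113^3·0.887^31 = 0.209826
P(X ≤ 3) = 0.454653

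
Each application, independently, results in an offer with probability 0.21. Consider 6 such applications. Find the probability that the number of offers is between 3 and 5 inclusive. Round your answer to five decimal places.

0.11146

X ~ Binomial(6, 0.21); P(3 ≤ X ≤ 5) = Σ C(6,k) p^k (1−p)^(6−k) over k:
  k=3: C(6,3)·0.21^3·0.79^3 = 0.0913207
  k=4: C(6,4)·0.21^4·0.79^2 = 0.0182063
  k=5: C(6,5)·0.21^5·0.79^1 = 0.0019359
Total = 0.1114629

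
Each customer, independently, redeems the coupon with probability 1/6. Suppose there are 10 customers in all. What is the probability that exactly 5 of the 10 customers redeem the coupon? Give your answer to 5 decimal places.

0.01302

X ~ Binomial(n=10, p=0.166667).
P(X=5) = C(10,5) · p^5 · (1−p)^5
= 252 · 0.0001286 · 0.40188 = 0.0130238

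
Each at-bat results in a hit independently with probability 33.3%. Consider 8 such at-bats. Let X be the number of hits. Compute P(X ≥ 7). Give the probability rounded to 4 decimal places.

0.0026

X ~ Binomial(8, 0.333); P(X ≥ 7) = Σ C(8,k) p^k (1−p)^(8−k) over k:
  k=7: C(8,7)·0.333^7·0.667^1 = 0.002423
  k=8: C(8,8)·0.333^8·0.667^0 = 0.000151
Total = 0.002574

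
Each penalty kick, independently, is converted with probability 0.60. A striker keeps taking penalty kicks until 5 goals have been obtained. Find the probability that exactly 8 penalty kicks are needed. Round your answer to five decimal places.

0.17418

Y = trial on which the fifth success occurs; negative binomial, r=5, p=0.60.
P(Y=8) = C(7,4) · p^5 · (1−p)^3
= 35 · 0.07776 · 0.064 = 0.1741824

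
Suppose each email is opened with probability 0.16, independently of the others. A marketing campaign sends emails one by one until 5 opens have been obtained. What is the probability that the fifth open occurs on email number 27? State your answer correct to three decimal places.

0.034

Y = trial on which the fifth success occurs; negative binomial, r=5, p=0.16.
P(Y=27) = C(26,4) · p^5 · (1−p)^22
= 14950 · 0.00010486 · 0.021585 = 0.03384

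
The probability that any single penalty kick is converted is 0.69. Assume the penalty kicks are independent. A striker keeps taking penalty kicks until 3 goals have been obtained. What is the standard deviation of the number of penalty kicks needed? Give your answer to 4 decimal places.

Y = total penalty kicks until the third success; negative binomial with r=3, p=0.69.
SD(Y) = √[r(1−p)/p²] = √(1.953371) = 1.397631

1.3976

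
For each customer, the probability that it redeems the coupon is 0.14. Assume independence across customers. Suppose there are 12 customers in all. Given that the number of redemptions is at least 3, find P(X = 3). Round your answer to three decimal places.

X ~ Binomial(12, 0.14). Want P(X=3 | X≥3) = P(X=3) / P(X≥3).
P(X=3) = C(12,3)·0.14^3·0.86^9 = 0.15534
P(X≥3) = 1 − 0.16367 − 0.31974 − 0.28628 = 0.23031
Ratio = 0.15534 / 0.23031 = 0.67449

0.674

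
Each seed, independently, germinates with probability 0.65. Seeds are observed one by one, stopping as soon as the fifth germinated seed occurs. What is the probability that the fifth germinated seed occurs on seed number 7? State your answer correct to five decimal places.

Y = trial on which the fifth success occurs; negative binomial, r=5, p=0.65.
P(Y=7) = C(6,4) · p^5 · (1−p)^2
= 15 · 0.11603 · 0.1225 = 0.2132034

0.21320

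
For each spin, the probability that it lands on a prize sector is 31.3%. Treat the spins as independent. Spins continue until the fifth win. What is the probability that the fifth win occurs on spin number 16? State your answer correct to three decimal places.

0.066

Y = trial on which the fifth success occurs; negative binomial, r=5, p=0.313.
P(Y=16) = C(15,4) · p^5 · (1−p)^11
= 1365 · 0.0030042 · 0.016089 = 0.06597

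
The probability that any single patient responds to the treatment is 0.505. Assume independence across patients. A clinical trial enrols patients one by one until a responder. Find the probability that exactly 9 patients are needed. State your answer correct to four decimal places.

Geometric (trials to first success), p = 0.505.
P(Y = 9) = (1−p)^8 · p = 0.0036045 · 0.505 = 0.001820

0.0018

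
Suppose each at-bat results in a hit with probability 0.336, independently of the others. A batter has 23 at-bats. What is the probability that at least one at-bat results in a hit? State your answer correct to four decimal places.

0.9999

P(at least one) = 1 − P(none) = 1 − (1 − 0.336)^23
= 1 − 0.000081 = 0.999919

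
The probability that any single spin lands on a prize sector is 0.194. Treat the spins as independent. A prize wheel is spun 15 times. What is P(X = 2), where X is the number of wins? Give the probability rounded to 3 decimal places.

0.239

X ~ Binomial(n=15, p=0.194).
P(X=2) = C(15,2) · p^2 · (1−p)^13
= 105 · 0.037636 · 0.060584 = 0.23941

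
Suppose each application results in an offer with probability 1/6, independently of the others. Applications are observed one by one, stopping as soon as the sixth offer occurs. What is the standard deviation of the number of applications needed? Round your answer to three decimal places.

Y = total applications until the sixth success; negative binomial with r=6, p=0.166667.
SD(Y) = √[r(1−p)/p²] = √(180.00000) = 13.41641

13.416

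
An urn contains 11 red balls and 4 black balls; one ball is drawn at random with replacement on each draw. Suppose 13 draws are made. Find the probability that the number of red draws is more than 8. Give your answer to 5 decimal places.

0.75026

X ~ Binomial(13, 0.733333); P(X ≥ 9) = Σ C(13,k) p^k (1−p)^(13−k) over k:
  k=9: C(13,9)·0.733333^9·0.266667^4 = 0.2217654
  k=10: C(13,10)·0.733333^10·0.266667^3 = 0.2439419
  k=11: C(13,11)·0.733333^11·0.266667^2 = 0.1829565
  k=12: C(13,12)·0.733333^12·0.266667^1 = 0.0838550
  k=13: C(13,13)·0.733333^13·0.266667^0 = 0.0177386
Total = 0.7502574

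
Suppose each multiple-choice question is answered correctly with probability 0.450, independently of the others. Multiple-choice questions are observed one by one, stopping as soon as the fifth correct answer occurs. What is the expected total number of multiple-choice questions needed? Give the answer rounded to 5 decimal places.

11.11111

Y = total multiple-choice questions until the fifth success; negative binomial with r=5, p=0.45.
E[Y] = r / p = 5 / 0.45 = 11.1111111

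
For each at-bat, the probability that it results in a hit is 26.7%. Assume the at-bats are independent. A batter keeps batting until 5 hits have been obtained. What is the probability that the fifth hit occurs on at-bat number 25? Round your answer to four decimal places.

0.0289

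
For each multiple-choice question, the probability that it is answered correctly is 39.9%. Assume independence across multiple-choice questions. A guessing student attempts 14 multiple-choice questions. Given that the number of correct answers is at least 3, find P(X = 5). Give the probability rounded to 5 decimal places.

X ~ Binomial(14, 0.399). Want P(X=5 | X≥3) = P(X=5) / P(X≥3).
P(X=5) = C(14,5)·0.399^5·0.601^9 = 0.2071089
P(X≥3) = 1 − 0.0008021 − 0.0074554 − 0.0321722 = 0.9595703
Ratio = 0.2071089 / 0.9595703 = 0.2158351

0.21584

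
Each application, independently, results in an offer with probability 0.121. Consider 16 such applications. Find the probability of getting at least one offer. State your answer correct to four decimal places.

0.8730

P(at least one) = 1 − P(none) = 1 − (1 − 0.121)^16
= 1 − 0.127005 = 0.872995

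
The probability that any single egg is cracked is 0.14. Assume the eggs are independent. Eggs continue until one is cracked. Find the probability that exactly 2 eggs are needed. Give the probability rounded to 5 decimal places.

Geometric (trials to first success), p = 0.14.
P(Y = 2) = (1−p)^1 · p = 0.86 · 0.14 = 0.1204000

0.12040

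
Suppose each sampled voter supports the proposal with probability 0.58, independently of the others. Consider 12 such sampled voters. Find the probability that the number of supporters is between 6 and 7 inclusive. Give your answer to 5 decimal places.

0.42162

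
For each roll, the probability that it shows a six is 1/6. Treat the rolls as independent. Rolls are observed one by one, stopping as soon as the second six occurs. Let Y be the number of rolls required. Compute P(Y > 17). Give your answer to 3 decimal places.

0.198

Needing more than 17 rolls ⇔ fewer than 2 successes in the first 17. With X ~ Binomial(17, 0.166667), P(Y > 17) = P(X ≤ 1).
  k=0: C(17,0)·0.166667^0·0.833333^17 = 0.04507
  k=1: C(17,1)·0.166667^1·0.833333^16 = 0.15325
P(X ≤ 1) = 0.19832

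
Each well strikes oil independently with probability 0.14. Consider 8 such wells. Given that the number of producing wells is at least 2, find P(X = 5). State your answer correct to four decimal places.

0.0062

X ~ Binomial(8, 0.14). Want P(X=5 | X≥2) = P(X=5) / P(X≥2).
P(X=5) = C(8,5)·0.14^5·0.86^3 = 0.001916
P(X≥2) = 1 − 0.299218 − 0.389679 = 0.311103
Ratio = 0.001916 / 0.311103 = 0.006158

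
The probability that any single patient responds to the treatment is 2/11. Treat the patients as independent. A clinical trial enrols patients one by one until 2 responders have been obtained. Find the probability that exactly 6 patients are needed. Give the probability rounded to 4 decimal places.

0.0741

Y = trial on which the second success occurs; negative binomial, r=2, p=0.181818.
P(Y=6) = C(5,1) · p^2 · (1−p)^4
= 5 · 0.033058 · 0.44813 = 0.074070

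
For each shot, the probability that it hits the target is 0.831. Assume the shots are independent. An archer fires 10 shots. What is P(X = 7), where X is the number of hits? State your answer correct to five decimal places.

0.15851

X ~ Binomial(n=10, p=0.831).
P(X=7) = C(10,7) · p^7 · (1−p)^3
= 120 · 0.27366 · 0.0048268 = 0.1585070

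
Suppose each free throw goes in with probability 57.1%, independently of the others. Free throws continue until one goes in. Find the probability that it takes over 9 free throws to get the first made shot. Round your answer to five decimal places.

Y = number of free throws to the first success; geometric, p = 0.571.
P(Y > 9) = P(first 9 all fail) = (1−p)^9 = 0.0004922

0.00049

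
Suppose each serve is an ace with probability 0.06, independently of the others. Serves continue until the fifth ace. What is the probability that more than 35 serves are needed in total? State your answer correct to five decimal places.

Needing more than 35 serves ⇔ fewer than 5 successes in the first 35. With X ~ Binomial(35, 0.06), P(Y > 35) = P(X ≤ 4).
  k=0: C(35,0)·0.06^0·0.94^35 = 0.1146766
  k=1: C(35,1)·0.06^1·0.94^34 = 0.2561924
  k=2: C(35,2)·0.06^2·0.94^33 = 0.2779961
  k=3: C(35,3)·0.06^3·0.94^32 = 0.1951887
  k=4: C(35,4)·0.06^4·0.94^31 = 0.0996708
P(X ≤ 4) = 0.9437247

0.94372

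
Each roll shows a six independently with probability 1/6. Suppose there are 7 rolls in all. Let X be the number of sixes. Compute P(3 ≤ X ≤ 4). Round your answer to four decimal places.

0.0938

X ~ Binomial(7, 0.166667); P(3 ≤ X ≤ 4) = Σ C(7,k) p^k (1−p)^(7−k) over k:
  k=3: C(7,3)·0.166667^3·0.833333^4 = 0.078143
  k=4: C(7,4)·0.166667^4·0.833333^3 = 0.015629
Total = 0.093771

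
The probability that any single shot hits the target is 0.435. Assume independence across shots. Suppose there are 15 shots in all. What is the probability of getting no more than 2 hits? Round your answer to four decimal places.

0.0143

X ~ Binomial(15, 0.435); P(X ≤ 2) = Σ C(15,k) p^k (1−p)^(15−k) over k:
  k=0: C(15,0)·0.435^0·0.565^15 = 0.000191
  k=1: C(15,1)·0.435^1·0.565^14 = 0.002204
  k=2: C(15,2)·0.435^2·0.565^13 = 0.011879
Total = 0.014275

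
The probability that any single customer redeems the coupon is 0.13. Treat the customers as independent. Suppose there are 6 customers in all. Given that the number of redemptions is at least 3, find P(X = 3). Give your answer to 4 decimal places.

0.8937

X ~ Binomial(6, 0.13). Want P(X=3 | X≥3) = P(X=3) / P(X≥3).
P(X=3) = C(6,3)·0.13^3·0.87^3 = 0.028935
P(X≥3) = 1 − 0.433626 − 0.388768 − 0.145230 = 0.032376
Ratio = 0.028935 / 0.032376 = 0.893708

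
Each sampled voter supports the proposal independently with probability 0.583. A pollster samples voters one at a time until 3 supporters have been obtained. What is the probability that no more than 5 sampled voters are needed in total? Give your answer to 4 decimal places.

Finishing within 5 sampled voters ⇔ at least 3 successes in the first 5. With X ~ Binomial(5, 0.583), P(Y ≤ 5) = 1 − P(X ≤ 2).
  k=0: C(5,0)·0.583^0·0.417^5 = 0.012609
  k=1: C(5,1)·0.583^1·0.417^4 = 0.088142
  k=2: C(5,2)·0.583^2·0.417^3 = 0.246459
1 − 0.347210 = 0.652790

0.6528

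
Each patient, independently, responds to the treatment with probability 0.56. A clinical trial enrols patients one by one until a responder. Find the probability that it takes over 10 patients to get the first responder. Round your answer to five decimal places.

0.00027

Y = number of patients to the first success; geometric, p = 0.56.
P(Y > 10) = P(first 10 all fail) = (1−p)^10 = 0.0002720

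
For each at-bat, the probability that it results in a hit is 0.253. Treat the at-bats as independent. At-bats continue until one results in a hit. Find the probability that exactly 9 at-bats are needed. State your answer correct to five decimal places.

0.02453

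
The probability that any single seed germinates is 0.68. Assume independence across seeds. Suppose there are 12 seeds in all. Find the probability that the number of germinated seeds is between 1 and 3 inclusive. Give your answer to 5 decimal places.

0.00281

X ~ Binomial(12, 0.68); P(1 ≤ X ≤ 3) = Σ C(12,k) p^k (1−p)^(12−k) over k:
  k=1: C(12,1)·0.68^1·0.32^11 = 0.0000294
  k=2: C(12,2)·0.68^2·0.32^10 = 0.0003436
  k=3: C(12,3)·0.68^3·0.32^9 = 0.0024339
Total = 0.0028069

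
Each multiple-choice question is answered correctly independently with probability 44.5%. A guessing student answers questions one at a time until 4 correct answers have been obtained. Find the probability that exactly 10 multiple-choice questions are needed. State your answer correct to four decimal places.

Y = trial on which the fourth success occurs; negative binomial, r=4, p=0.445.
P(Y=10) = C(9,3) · p^4 · (1−p)^6
= 84 · 0.039214 · 0.029225 = 0.096267

0.0963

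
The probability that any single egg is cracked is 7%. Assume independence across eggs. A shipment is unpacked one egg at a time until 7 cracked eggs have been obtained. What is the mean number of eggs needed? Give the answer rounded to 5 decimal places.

Y = total eggs until the seventh success; negative binomial with r=7, p=0.07.
E[Y] = r / p = 7 / 0.07 = 100.0000000

100.00000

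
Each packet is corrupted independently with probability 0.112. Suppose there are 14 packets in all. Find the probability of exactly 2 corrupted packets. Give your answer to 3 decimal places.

0.274

X ~ Binomial(n=14, p=0.112).
P(X=2) = C(14,2) · p^2 · (1−p)^12
= 91 · 0.012544 · 0.24041 = 0.27443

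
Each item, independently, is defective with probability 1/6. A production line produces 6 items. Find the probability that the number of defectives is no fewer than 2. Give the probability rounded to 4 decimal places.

0.2632

X ~ Binomial(6, 0.166667); P(X ≥ 2) = Σ C(6,k) p^k (1−p)^(6−k) over k:
  k=2: C(6,2)·0.166667^2·0.833333^4 = 0.200939
  k=3: C(6,3)·0.166667^3·0.833333^3 = 0.053584
  k=4: C(6,4)·0.166667^4·0.833333^2 = 0.008038
  k=5: C(6,5)·0.166667^5·0.833333^1 = 0.000643
  k=6: C(6,6)·0.166667^6·0.833333^0 = 0.000021
Total = 0.263224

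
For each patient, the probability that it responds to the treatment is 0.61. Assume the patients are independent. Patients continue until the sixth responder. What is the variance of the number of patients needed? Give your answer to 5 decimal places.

Y = total patients until the sixth success; negative binomial with r=6, p=0.61.
Var(Y) = r(1−p)/p² = 6·0.39 / 0.61² = 6.2886321

6.28863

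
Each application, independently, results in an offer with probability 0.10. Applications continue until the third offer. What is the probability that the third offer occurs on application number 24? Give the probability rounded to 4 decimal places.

Y = trial on which the third success occurs; negative binomial, r=3, p=0.10.
P(Y=24) = C(23,2) · p^3 · (1−p)^21
= 253 · 0.001 · 0.10942 = 0.027683

0.0277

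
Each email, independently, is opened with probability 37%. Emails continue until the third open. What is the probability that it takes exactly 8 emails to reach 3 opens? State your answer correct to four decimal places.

Y = trial on which the third success occurs; negative binomial, r=3, p=0.37.
P(Y=8) = C(7,2) · p^3 · (1−p)^5
= 21 · 0.050653 · 0.099244 = 0.105567

0.1056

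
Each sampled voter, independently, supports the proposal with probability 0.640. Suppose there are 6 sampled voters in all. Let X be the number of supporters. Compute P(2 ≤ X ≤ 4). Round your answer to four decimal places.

0.6740

X ~ Binomial(6, 0.64); P(2 ≤ X ≤ 4) = Σ C(6,k) p^k (1−p)^(6−k) over k:
  k=2: C(6,2)·0.64^2·0.36^4 = 0.103196
  k=3: C(6,3)·0.64^3·0.36^3 = 0.244612
  k=4: C(6,4)·0.64^4·0.36^2 = 0.326149
Total = 0.673956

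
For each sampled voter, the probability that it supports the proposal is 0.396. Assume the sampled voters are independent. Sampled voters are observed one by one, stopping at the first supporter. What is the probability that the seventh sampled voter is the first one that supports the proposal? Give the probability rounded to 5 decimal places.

Geometric (trials to first success), p = 0.396.
P(Y = 7) = (1−p)^6 · p = 0.048554 · 0.396 = 0.0192272

0.01923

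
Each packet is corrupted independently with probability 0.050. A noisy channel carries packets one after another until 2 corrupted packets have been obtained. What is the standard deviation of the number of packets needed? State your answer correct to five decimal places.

27.56810

Y = total packets until the second success; negative binomial with r=2, p=0.05.
SD(Y) = √[r(1−p)/p²] = √(760.0000000) = 27.5680975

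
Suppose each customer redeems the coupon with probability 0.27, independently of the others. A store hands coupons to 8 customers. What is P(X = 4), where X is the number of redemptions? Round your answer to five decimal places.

0.10564

X ~ Binomial(n=8, p=0.27).
P(X=4) = C(8,4) · p^4 · (1−p)^4
= 70 · 0.0053144 · 0.28398 = 0.1056439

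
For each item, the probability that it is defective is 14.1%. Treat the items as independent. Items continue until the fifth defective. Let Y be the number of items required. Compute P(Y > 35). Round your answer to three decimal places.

Needing more than 35 items ⇔ fewer than 5 successes in the first 35. With X ~ Binomial(35, 0.141), P(Y > 35) = P(X ≤ 4).
  k=0: C(35,0)·0.141^0·0.859^35 = 0.00490
  k=1: C(35,1)·0.141^1·0.859^34 = 0.02812
  k=2: C(35,2)·0.141^2·0.859^33 = 0.07847
  k=3: C(35,3)·0.141^3·0.859^32 = 0.14169
  k=4: C(35,4)·0.141^4·0.859^31 = 0.18606
P(X ≤ 4) = 0.43925

0.439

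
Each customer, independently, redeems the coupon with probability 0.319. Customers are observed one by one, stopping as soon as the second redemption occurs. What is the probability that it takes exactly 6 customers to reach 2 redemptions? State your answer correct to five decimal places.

0.10943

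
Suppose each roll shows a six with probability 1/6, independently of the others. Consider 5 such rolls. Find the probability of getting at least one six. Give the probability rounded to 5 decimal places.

0.59812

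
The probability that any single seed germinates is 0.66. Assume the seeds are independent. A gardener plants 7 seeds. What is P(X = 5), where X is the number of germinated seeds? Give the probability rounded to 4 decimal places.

0.3040

X ~ Binomial(n=7, p=0.66).
P(X=5) = C(7,5) · p^5 · (1−p)^2
= 21 · 0.12523 · 0.1156 = 0.304016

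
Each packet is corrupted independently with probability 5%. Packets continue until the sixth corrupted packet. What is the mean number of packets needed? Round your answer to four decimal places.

120.0000

Y = total packets until the sixth success; negative binomial with r=6, p=0.05.
E[Y] = r / p = 6 / 0.05 = 120.000000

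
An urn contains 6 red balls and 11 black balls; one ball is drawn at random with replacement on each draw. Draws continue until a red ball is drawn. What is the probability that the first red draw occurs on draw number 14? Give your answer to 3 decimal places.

0.001

Geometric (trials to first success), p = 0.352941.
P(Y = 14) = (1−p)^13 · p = 0.0034855 · 0.352941 = 0.00123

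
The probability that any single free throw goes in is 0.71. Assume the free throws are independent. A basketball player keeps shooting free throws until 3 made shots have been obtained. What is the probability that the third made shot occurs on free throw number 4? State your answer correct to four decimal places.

0.3114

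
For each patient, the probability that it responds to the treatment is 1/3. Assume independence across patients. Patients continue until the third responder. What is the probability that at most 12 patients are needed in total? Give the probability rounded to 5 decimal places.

Finishing within 12 patients ⇔ at least 3 successes in the first 12. With X ~ Binomial(12, 0.333333), P(Y ≤ 12) = 1 − P(X ≤ 2).
  k=0: C(12,0)·0.333333^0·0.666667^12 = 0.0077073
  k=1: C(12,1)·0.333333^1·0.666667^11 = 0.0462441
  k=2: C(12,2)·0.333333^2·0.666667^10 = 0.1271712
1 − 0.1811226 = 0.8188774

0.81888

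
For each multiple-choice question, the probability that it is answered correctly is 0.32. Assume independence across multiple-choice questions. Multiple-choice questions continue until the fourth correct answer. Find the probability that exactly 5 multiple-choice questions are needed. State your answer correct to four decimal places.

Y = trial on which the fourth success occurs; negative binomial, r=4, p=0.32.
P(Y=5) = C(4,3) · p^4 · (1−p)^1
= 4 · 0.010486 · 0.68 = 0.028521

0.0285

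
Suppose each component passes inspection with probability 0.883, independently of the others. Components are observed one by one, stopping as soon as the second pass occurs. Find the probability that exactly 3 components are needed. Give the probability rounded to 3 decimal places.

0.182

Y = trial on which the second success occurs; negative binomial, r=2, p=0.883.
P(Y=3) = C(2,1) · p^2 · (1−p)^1
= 2 · 0.77969 · 0.117 = 0.18245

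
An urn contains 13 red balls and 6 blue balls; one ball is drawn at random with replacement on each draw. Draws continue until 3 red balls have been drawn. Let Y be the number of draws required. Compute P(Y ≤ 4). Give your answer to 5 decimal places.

Finishing within 4 draws ⇔ at least 3 successes in the first 4. With X ~ Binomial(4, 0.684211), P(Y ≤ 4) = 1 − P(X ≤ 2).
  k=0: C(4,0)·0.684211^0·0.315789^4 = 0.0099447
  k=1: C(4,1)·0.684211^1·0.315789^3 = 0.0861872
  k=2: C(4,2)·0.684211^2·0.315789^2 = 0.2801083
1 − 0.3762402 = 0.6237598

0.62376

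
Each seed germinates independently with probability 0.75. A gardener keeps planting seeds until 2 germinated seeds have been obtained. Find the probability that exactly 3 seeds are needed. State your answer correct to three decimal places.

Y = trial on which the second success occurs; negative binomial, r=2, p=0.75.
P(Y=3) = C(2,1) · p^2 · (1−p)^1
= 2 · 0.5625 · 0.25 = 0.28125

0.281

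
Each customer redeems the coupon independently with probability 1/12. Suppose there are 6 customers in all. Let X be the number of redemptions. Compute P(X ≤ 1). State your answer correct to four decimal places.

0.9169

X ~ Binomial(6, 0.083333); P(X ≤ 1) = Σ C(6,k) p^k (1−p)^(6−k) over k:
  k=0: C(6,0)·0.083333^0·0.916667^6 = 0.593292
  k=1: C(6,1)·0.083333^1·0.916667^5 = 0.323614
Total = 0.916906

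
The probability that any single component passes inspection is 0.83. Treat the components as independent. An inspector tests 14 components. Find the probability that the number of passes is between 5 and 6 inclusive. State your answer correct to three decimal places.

X ~ Binomial(14, 0.83); P(5 ≤ X ≤ 6) = Σ C(14,k) p^k (1−p)^(14−k) over k:
  k=5: C(14,5)·0.83^5·0.17^9 = 0.00009
  k=6: C(14,6)·0.83^6·0.17^8 = 0.00068
Total = 0.00078

0.001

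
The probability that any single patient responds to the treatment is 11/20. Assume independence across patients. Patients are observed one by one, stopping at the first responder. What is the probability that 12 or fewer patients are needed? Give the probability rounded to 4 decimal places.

Y = number of patients to the first success; geometric, p = 0.55.
P(Y ≤ 12) = 1 − (1−p)^12 = 1 − 0.000069 = 0.999931

0.9999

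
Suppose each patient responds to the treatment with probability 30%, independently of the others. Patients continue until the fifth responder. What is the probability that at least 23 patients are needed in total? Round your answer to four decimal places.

0.1645

Needing more than 22 patients ⇔ fewer than 5 successes in the first 22. With X ~ Binomial(22, 0.30), P(Y > 22) = P(X ≤ 4).
  k=0: C(22,0)·0.30^0·0.70^22 = 0.000391
  k=1: C(22,1)·0.30^1·0.70^21 = 0.003686
  k=2: C(22,2)·0.30^2·0.70^20 = 0.016589
  k=3: C(22,3)·0.30^3·0.70^19 = 0.047397
  k=4: C(22,4)·0.30^4·0.70^18 = 0.096486
P(X ≤ 4) = 0.164549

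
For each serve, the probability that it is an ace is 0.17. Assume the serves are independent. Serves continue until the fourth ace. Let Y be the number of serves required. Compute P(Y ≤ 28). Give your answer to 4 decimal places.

0.7249

Finishing within 28 serves ⇔ at least 4 successes in the first 28. With X ~ Binomial(28, 0.17), P(Y ≤ 28) = 1 − P(X ≤ 3).
  k=0: C(28,0)·0.17^0·0.83^28 = 0.005422
  k=1: C(28,1)·0.17^1·0.83^27 = 0.031097
  k=2: C(28,2)·0.17^2·0.83^26 = 0.085984
  k=3: C(28,3)·0.17^3·0.83^25 = 0.152631
1 − 0.275135 = 0.724865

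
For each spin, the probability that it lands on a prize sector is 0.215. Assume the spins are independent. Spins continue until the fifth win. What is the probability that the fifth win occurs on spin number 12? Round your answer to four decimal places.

0.0278

Y = trial on which the fifth success occurs; negative binomial, r=5, p=0.215.
P(Y=12) = C(11,4) · p^5 · (1−p)^7
= 330 · 0.0004594 · 0.18369 = 0.027848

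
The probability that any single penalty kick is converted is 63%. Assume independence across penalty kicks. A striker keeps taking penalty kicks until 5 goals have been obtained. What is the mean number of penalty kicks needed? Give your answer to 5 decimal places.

7.93651

Y = total penalty kicks until the fifth success; negative binomial with r=5, p=0.63.
E[Y] = r / p = 5 / 0.63 = 7.9365079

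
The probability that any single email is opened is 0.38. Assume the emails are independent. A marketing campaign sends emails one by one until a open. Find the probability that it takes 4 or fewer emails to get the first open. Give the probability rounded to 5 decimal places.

Y = number of emails to the first success; geometric, p = 0.38.
P(Y ≤ 4) = 1 − (1−p)^4 = 1 − 0.1477634 = 0.8522366

0.85224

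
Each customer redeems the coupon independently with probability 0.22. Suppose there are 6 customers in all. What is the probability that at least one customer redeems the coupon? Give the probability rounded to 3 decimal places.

P(at least one) = 1 − P(none) = 1 − (1 − 0.22)^6
= 1 − 0.22520 = 0.77480

0.775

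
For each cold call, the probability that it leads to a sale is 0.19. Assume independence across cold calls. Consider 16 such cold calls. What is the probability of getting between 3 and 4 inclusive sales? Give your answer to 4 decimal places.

X ~ Binomial(16, 0.19); P(3 ≤ X ≤ 4) = Σ C(16,k) p^k (1−p)^(16−k) over k:
  k=3: C(16,3)·0.19^3·0.81^13 = 0.248173
  k=4: C(16,4)·0.19^4·0.81^12 = 0.189193
Total = 0.437366

0.4374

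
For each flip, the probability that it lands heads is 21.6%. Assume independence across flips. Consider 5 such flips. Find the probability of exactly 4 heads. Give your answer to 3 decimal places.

0.009

X ~ Binomial(n=5, p=0.216).
P(X=4) = C(5,4) · p^4 · (1−p)^1
= 5 · 0.0021768 · 0.784 = 0.00853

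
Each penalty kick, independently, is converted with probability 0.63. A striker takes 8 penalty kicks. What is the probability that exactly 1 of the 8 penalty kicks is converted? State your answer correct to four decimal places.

X ~ Binomial(n=8, p=0.63).
P(X=1) = C(8,1) · p^1 · (1−p)^7
= 8 · 0.63 · 0.00094932 = 0.004785

0.0048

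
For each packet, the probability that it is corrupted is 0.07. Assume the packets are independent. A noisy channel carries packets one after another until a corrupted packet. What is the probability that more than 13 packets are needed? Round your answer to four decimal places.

0.3893

Y = number of packets to the first success; geometric, p = 0.07.
P(Y > 13) = P(first 13 all fail) = (1−p)^13 = 0.389295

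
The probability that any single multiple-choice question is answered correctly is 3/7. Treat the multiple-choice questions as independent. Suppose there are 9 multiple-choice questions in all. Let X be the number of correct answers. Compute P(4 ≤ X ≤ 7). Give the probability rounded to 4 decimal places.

X ~ Binomial(9, 0.428571); P(4 ≤ X ≤ 7) = Σ C(9,k) p^k (1−p)^(9−k) over k:
  k=4: C(9,4)·0.428571^4·0.571429^5 = 0.258984
  k=5: C(9,5)·0.428571^5·0.571429^4 = 0.194238
  k=6: C(9,6)·0.428571^6·0.571429^3 = 0.097119
  k=7: C(9,7)·0.428571^7·0.571429^2 = 0.031217
Total = 0.581558

0.5816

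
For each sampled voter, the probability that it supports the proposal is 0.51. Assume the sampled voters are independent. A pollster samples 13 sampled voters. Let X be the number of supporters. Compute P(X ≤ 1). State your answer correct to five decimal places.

0.00136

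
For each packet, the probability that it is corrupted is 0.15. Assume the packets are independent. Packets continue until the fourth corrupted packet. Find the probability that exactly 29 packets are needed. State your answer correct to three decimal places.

0.029

Y = trial on which the fourth success occurs; negative binomial, r=4, p=0.15.
P(Y=29) = C(28,3) · p^4 · (1−p)^25
= 3276 · 0.00050625 · 0.017198 = 0.02852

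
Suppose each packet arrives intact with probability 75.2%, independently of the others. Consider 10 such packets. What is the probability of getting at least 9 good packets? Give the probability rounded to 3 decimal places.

X ~ Binomial(10, 0.752); P(X ≥ 9) = Σ C(10,k) p^k (1−p)^(10−k) over k:
  k=9: C(10,9)·0.752^9·0.248^1 = 0.19073
  k=10: C(10,10)·0.752^10·0.248^0 = 0.05783
Total = 0.24856

0.249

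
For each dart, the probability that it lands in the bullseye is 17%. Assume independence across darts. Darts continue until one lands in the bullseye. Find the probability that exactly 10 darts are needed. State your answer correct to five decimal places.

0.03178

Geometric (trials to first success), p = 0.17.
P(Y = 10) = (1−p)^9 · p = 0.18694 · 0.17 = 0.0317798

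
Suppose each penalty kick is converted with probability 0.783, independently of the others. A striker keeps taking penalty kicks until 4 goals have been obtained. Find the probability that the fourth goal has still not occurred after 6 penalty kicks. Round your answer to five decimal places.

0.12086

Needing more than 6 penalty kicks ⇔ fewer than 4 successes in the first 6. With X ~ Binomial(6, 0.783), P(Y > 6) = P(X ≤ 3).
  k=0: C(6,0)·0.783^0·0.217^6 = 0.0001044
  k=1: C(6,1)·0.783^1·0.217^5 = 0.0022605
  k=2: C(6,2)·0.783^2·0.217^4 = 0.0203917
  k=3: C(6,3)·0.783^3·0.217^3 = 0.0981058
P(X ≤ 3) = 0.1208624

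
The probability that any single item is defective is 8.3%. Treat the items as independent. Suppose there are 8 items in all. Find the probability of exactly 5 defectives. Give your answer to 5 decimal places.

X ~ Binomial(n=8, p=0.083).
P(X=5) = C(8,5) · p^5 · (1−p)^3
= 56 · 3.939e-06 · 0.7711 = 0.0001701

0.00017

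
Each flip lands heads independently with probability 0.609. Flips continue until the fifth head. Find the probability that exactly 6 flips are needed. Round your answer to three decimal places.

Y = trial on which the fifth success occurs; negative binomial, r=5, p=0.609.
P(Y=6) = C(5,4) · p^5 · (1−p)^1
= 5 · 0.08377 · 0.391 = 0.16377

0.164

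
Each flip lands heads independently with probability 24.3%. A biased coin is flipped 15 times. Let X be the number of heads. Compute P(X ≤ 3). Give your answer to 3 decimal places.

0.487

X ~ Binomial(15, 0.243); P(X ≤ 3) = Σ C(15,k) p^k (1−p)^(15−k) over k:
  k=0: C(15,0)·0.243^0·0.757^15 = 0.01536
  k=1: C(15,1)·0.243^1·0.757^14 = 0.07397
  k=2: C(15,2)·0.243^2·0.757^13 = 0.16621
  k=3: C(15,3)·0.243^3·0.757^12 = 0.23120
Total = 0.48673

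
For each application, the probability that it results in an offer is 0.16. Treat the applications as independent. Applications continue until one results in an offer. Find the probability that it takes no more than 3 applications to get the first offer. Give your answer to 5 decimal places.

Y = number of applications to the first success; geometric, p = 0.16.
P(Y ≤ 3) = 1 − (1−p)^3 = 1 − 0.5927040 = 0.4072960

0.40730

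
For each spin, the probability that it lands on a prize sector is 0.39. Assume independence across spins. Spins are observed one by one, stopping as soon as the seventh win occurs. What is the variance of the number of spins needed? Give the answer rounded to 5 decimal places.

Y = total spins until the seventh success; negative binomial with r=7, p=0.39.
Var(Y) = r(1−p)/p² = 7·0.61 / 0.39² = 28.0736358

28.07364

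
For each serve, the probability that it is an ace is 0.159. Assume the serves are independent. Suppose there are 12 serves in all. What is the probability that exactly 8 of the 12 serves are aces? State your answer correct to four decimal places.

X ~ Binomial(n=12, p=0.159).
P(X=8) = C(12,8) · p^8 · (1−p)^4
= 495 · 4.0849e-07 · 0.50025 = 0.000101

0.0001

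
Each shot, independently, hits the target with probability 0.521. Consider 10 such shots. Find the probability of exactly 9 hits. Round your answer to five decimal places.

X ~ Binomial(n=10, p=0.521).
P(X=9) = C(10,9) · p^9 · (1−p)^1
= 10 · 0.0028284 · 0.479 = 0.0135480

0.01355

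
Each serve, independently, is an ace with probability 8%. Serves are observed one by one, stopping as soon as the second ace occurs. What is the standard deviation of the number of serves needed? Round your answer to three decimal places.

16.956

Y = total serves until the second success; negative binomial with r=2, p=0.08.
SD(Y) = √[r(1−p)/p²] = √(287.50000) = 16.95582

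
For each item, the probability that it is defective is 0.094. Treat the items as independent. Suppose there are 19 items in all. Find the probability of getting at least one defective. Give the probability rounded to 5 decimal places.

0.84674

P(at least one) = 1 − P(none) = 1 − (1 − 0.094)^19
= 1 − 0.1532624 = 0.8467376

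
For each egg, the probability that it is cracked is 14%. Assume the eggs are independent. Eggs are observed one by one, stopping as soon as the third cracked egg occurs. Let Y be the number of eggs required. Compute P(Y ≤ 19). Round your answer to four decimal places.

Finishing within 19 eggs ⇔ at least 3 successes in the first 19. With X ~ Binomial(19, 0.14), P(Y ≤ 19) = 1 − P(X ≤ 2).
  k=0: C(19,0)·0.14^0·0.86^19 = 0.056947
  k=1: C(19,1)·0.14^1·0.86^18 = 0.176138
  k=2: C(19,2)·0.14^2·0.86^17 = 0.258063
1 − 0.491148 = 0.508852

0.5089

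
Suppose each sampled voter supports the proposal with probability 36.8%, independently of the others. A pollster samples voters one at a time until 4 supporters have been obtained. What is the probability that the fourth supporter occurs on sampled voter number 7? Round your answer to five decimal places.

0.09259

Y = trial on which the fourth success occurs; negative binomial, r=4, p=0.368.
P(Y=7) = C(6,3) · p^4 · (1−p)^3
= 20 · 0.01834 · 0.25244 = 0.0925918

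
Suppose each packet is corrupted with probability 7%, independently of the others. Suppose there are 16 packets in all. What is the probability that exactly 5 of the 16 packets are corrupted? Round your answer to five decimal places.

0.00330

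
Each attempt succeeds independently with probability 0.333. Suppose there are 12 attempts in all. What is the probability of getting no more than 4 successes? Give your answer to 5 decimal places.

0.63247

X ~ Binomial(12, 0.333); P(X ≤ 4) = Σ C(12,k) p^k (1−p)^(12−k) over k:
  k=0: C(12,0)·0.333^0·0.667^12 = 0.0077537
  k=1: C(12,1)·0.333^1·0.667^11 = 0.0464526
  k=2: C(12,2)·0.333^2·0.667^10 = 0.1275530
  k=3: C(12,3)·0.333^3·0.667^9 = 0.2122696
  k=4: C(12,4)·0.333^4·0.667^8 = 0.2384453
Total = 0.6324743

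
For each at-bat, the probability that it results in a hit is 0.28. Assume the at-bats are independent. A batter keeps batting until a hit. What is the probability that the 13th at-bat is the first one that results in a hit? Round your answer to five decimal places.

Geometric (trials to first success), p = 0.28.
P(Y = 13) = (1−p)^12 · p = 0.019408 · 0.28 = 0.0054344

0.00543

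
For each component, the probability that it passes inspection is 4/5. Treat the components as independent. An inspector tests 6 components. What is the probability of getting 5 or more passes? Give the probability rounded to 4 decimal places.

X ~ Binomial(6, 0.80); P(X ≥ 5) = Σ C(6,k) p^k (1−p)^(6−k) over k:
  k=5: C(6,5)·0.80^5·0.20^1 = 0.393216
  k=6: C(6,6)·0.80^6·0.20^0 = 0.262144
Total = 0.655360

0.6554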